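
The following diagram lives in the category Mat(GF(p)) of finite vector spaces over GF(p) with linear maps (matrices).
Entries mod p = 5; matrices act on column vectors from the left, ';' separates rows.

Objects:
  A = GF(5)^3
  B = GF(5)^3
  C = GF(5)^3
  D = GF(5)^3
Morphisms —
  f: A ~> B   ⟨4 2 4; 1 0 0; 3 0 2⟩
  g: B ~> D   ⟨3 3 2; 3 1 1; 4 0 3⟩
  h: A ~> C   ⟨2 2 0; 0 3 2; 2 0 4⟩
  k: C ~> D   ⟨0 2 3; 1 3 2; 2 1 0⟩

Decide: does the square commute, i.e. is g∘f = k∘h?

Answer: DOES NOT COMMUTE

Trace:
Path 1 = f;g:
  e0=[1,0,0] f~>[4,1,3] g~>[1,1,0]
  e1=[0,1,0] f~>[2,0,0] g~>[1,1,3]
  e2=[0,0,1] f~>[4,0,2] g~>[1,4,2]
  composite₁ = ⟨1 1 1; 1 1 4; 0 3 2⟩
Path 2 = h;k:
  e0=[1,0,0] h~>[2,0,2] k~>[1,1,4]
  e1=[0,1,0] h~>[2,3,0] k~>[1,1,2]
  e2=[0,0,1] h~>[0,2,4] k~>[1,4,2]
  composite₂ = ⟨1 1 1; 1 1 4; 4 2 2⟩
Equal? distinct morphisms ✗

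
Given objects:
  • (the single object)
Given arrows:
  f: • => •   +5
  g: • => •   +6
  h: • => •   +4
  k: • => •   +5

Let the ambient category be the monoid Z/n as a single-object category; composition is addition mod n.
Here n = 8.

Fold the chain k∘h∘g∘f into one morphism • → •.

Answer: +4

Trace:
  0 +5≡5 +6≡3 +4≡7 +5≡4  (mod 8)
⟦path⟧: +4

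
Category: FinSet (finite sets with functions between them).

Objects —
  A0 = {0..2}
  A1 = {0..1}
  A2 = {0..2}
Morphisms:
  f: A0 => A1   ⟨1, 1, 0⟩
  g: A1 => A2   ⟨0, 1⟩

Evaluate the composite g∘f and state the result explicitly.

Answer: ⟨1, 1, 0⟩

Derivation:
  0 f=>1 g=>1
  1 f=>1 g=>1
  2 f=>0 g=>0
⟦path⟧: ⟨1, 1, 0⟩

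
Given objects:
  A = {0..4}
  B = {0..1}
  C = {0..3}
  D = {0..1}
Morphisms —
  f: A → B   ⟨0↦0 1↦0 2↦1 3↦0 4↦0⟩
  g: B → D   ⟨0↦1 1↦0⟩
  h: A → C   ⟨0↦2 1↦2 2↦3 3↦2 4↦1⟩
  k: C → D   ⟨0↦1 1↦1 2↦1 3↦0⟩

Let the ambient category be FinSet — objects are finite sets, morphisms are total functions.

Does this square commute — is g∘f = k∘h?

Path 1 = f;g:
  0 f→0 g→1
  1 f→0 g→1
  2 f→1 g→0
  3 f→0 g→1
  4 f→0 g→1
  composite₁ = ⟨0↦1 1↦1 2↦0 3↦1 4↦1⟩
Path 2 = h;k:
  0 h→2 k→1
  1 h→2 k→1
  2 h→3 k→0
  3 h→2 k→1
  4 h→1 k→1
  composite₂ = ⟨0↦1 1↦1 2↦0 3↦1 4↦1⟩
Equal? same morphism ✓

Answer: COMMUTES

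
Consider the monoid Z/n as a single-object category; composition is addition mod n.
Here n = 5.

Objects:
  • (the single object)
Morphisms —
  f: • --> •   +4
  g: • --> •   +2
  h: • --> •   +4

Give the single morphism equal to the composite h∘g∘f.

Answer: +0

Work:
  0 +4≡4 +2≡1 +4≡0  (mod 5)
⟦path⟧: +0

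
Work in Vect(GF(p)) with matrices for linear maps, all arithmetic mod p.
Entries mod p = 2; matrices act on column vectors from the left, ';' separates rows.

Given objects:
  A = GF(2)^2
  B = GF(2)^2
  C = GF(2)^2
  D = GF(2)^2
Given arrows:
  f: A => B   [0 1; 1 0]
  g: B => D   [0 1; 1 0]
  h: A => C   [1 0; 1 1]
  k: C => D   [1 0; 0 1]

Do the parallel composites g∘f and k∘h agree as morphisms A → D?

Answer: DOES NOT COMMUTE

Derivation:
1) trace f;g:
  e0=(1,0) f=>(0,1) g=>(1,0)
  e1=(0,1) f=>(1,0) g=>(0,1)
  ⟦path⟧₁ = [1 0; 0 1]
2) trace h;k:
  e0=(1,0) h=>(1,1) k=>(1,1)
  e1=(0,1) h=>(0,1) k=>(0,1)
  ⟦path⟧₂ = [1 0; 1 1]
Equal? NO — does not commute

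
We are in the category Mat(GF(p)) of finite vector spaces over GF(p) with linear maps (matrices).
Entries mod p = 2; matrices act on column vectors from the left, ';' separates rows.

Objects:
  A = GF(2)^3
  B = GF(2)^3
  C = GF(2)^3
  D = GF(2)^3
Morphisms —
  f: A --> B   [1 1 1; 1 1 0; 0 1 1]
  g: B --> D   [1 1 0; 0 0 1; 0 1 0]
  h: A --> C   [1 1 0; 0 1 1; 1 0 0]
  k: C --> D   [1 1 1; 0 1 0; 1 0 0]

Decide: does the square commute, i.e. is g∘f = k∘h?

Answer: COMMUTES

Derivation:
1) trace f;g:
  e0=(1,0,0) f-->(1,1,0) g-->(0,0,1)
  e1=(0,1,0) f-->(1,1,1) g-->(0,1,1)
  e2=(0,0,1) f-->(1,0,1) g-->(1,1,0)
  result₁ = [0 0 1; 0 1 1; 1 1 0]
2) trace h;k:
  e0=(1,0,0) h-->(1,0,1) k-->(0,0,1)
  e1=(0,1,0) h-->(1,1,0) k-->(0,1,1)
  e2=(0,0,1) h-->(0,1,0) k-->(1,1,0)
  result₂ = [0 0 1; 0 1 1; 1 1 0]
Equal? YES — commutes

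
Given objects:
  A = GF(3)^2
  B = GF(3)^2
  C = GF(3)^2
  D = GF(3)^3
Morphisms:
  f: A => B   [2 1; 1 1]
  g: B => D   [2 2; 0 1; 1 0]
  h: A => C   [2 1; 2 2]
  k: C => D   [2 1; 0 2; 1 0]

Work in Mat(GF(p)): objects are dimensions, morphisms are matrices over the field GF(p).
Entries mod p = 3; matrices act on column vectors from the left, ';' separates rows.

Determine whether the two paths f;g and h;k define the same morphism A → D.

Answer: COMMUTES

Work:
Path 1 = f;g:
  e0=[1,0] f=>[2,1] g=>[0,1,2]
  e1=[0,1] f=>[1,1] g=>[1,1,1]
  composite₁ = [0 1; 1 1; 2 1]
Path 2 = h;k:
  e0=[1,0] h=>[2,2] k=>[0,1,2]
  e1=[0,1] h=>[1,2] k=>[1,1,1]
  composite₂ = [0 1; 1 1; 2 1]
Equal? YES — commutes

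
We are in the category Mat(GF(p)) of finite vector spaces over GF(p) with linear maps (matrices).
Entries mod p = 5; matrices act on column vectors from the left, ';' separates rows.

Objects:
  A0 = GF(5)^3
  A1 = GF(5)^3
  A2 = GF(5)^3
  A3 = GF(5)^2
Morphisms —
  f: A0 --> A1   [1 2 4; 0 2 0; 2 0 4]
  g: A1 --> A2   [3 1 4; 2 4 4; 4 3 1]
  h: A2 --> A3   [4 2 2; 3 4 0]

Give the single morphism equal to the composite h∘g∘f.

Answer: [1 4 0; 3 2 0]

Derivation:
  e0=⟨1,0,0⟩ f-->⟨1,0,2⟩ g-->⟨1,0,1⟩ h-->⟨1,3⟩
  e1=⟨0,1,0⟩ f-->⟨2,2,0⟩ g-->⟨3,2,4⟩ h-->⟨4,2⟩
  e2=⟨0,0,1⟩ f-->⟨4,0,4⟩ g-->⟨3,4,0⟩ h-->⟨0,0⟩
⟦path⟧: [1 4 0; 3 2 0]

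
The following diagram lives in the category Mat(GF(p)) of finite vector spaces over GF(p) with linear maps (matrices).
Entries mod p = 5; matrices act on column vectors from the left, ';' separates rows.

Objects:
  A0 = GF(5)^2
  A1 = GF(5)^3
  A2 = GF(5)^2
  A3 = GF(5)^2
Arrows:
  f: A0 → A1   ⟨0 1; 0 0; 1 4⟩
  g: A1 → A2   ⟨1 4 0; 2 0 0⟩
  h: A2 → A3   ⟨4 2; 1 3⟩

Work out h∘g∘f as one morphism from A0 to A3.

Answer: ⟨0 3; 0 2⟩

Work:
  e0=[1,0] f→[0,0,1] g→[0,0] h→[0,0]
  e1=[0,1] f→[1,0,4] g→[1,2] h→[3,2]
composite: ⟨0 3; 0 2⟩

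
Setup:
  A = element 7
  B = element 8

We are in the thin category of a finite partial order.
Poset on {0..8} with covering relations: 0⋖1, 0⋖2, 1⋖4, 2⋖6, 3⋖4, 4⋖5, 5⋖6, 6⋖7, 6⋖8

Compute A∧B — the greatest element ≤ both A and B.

{x : x≤A ∧ x≤B} = {0,1,2,3,4,5,6}  (A=7, B=8)
  0 ≤ 6
  1 ≤ 6
  2 ≤ 6
  3 ≤ 6
  4 ≤ 6
  5 ≤ 6
  6 ≤ 6
glb = 6

Answer: A∧B = 6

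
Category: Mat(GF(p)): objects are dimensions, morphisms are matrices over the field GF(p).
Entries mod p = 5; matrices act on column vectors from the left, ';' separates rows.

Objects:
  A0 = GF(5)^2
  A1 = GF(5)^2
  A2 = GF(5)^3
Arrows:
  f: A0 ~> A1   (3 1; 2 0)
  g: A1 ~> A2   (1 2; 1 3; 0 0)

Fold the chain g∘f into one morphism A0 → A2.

Answer: (2 1; 4 1; 0 0)

Work:
  e0=(1,0) f~>(3,2) g~>(2,4,0)
  e1=(0,1) f~>(1,0) g~>(1,1,0)
composite: (2 1; 4 1; 0 0)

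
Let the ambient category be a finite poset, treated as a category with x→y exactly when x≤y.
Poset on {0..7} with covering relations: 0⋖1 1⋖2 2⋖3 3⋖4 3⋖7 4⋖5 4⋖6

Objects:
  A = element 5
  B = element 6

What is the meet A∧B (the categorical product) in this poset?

Lower bounds of A=5 and B=6: {0,1,2,3,4}
  0 ⊑ 4
  1 ⊑ 4
  2 ⊑ 4
  3 ⊑ 4
  4 ⊑ 4
glb = 4

Answer: A∧B = 4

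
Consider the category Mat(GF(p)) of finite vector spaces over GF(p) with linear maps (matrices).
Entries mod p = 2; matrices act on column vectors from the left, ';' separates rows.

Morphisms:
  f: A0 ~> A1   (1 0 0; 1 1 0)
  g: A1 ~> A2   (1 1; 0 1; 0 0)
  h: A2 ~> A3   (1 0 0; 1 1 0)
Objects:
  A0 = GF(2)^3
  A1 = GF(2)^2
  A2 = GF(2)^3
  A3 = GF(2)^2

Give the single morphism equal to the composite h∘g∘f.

  e0=[1,0,0] f~>[1,1] g~>[0,1,0] h~>[0,1]
  e1=[0,1,0] f~>[0,1] g~>[1,1,0] h~>[1,0]
  e2=[0,0,1] f~>[0,0] g~>[0,0,0] h~>[0,0]
result: (0 1 0; 1 0 0)

Answer: (0 1 0; 1 0 0)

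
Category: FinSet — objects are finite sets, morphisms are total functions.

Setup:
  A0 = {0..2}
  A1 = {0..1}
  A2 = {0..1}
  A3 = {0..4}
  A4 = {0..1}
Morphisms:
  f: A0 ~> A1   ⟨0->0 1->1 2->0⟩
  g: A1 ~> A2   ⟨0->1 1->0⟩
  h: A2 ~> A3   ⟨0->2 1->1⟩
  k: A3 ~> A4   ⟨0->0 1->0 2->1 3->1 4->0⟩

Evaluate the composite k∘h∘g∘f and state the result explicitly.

Answer: ⟨0->0 1->1 2->0⟩

Work:
  0 f~>0 g~>1 h~>1 k~>0
  1 f~>1 g~>0 h~>2 k~>1
  2 f~>0 g~>1 h~>1 k~>0
result: ⟨0->0 1->1 2->0⟩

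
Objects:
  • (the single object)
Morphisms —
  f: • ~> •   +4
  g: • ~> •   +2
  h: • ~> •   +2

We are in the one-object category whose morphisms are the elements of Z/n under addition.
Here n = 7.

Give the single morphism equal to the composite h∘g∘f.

  0 +4≡4 +2≡6 +2≡1  (mod 7)
result: +1

Answer: +1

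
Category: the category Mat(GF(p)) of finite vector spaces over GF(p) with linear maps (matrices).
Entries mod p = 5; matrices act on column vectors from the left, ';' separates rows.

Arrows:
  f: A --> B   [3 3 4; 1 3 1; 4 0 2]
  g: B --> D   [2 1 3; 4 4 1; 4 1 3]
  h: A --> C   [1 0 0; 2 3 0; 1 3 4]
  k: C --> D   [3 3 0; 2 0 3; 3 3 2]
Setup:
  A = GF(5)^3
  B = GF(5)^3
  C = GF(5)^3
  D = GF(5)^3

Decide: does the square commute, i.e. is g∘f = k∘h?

Answer: DOES NOT COMMUTE

Trace:
1) trace f;g:
  e0=⟨1,0,0⟩ f-->⟨3,1,4⟩ g-->⟨4,0,0⟩
  e1=⟨0,1,0⟩ f-->⟨3,3,0⟩ g-->⟨4,4,0⟩
  e2=⟨0,0,1⟩ f-->⟨4,1,2⟩ g-->⟨0,2,3⟩
  composite₁ = [4 4 0; 0 4 2; 0 0 3]
2) trace h;k:
  e0=⟨1,0,0⟩ h-->⟨1,2,1⟩ k-->⟨4,0,1⟩
  e1=⟨0,1,0⟩ h-->⟨0,3,3⟩ k-->⟨4,4,0⟩
  e2=⟨0,0,1⟩ h-->⟨0,0,4⟩ k-->⟨0,2,3⟩
  composite₂ = [4 4 0; 0 4 2; 1 0 3]
Equal? differ; not commutative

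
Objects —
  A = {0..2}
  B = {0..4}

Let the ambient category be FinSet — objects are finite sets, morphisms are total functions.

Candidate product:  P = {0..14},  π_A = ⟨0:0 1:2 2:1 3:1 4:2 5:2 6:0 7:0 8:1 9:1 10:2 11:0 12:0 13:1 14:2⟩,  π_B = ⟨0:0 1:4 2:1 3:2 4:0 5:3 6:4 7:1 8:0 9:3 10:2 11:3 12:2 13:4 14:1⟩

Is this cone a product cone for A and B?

|A|·|B| = 3·5 = 15;  |P| = 15
Check the pairing map k ↦ (π_A(k), π_B(k)):
  0 : (0,0)
  1 : (2,4)
  2 : (1,1)
  3 : (1,2)
  4 : (2,0)
  5 : (2,3)
  6 : (0,4)
  7 : (0,1)
  8 : (1,0)
  9 : (1,3)
  10 : (2,2)
  11 : (0,3)
  12 : (0,2)
  13 : (1,4)
  14 : (2,1)
distinct pairs in image: 15 / 15 needed
  → bijection onto A×B; projections well-typed.

Answer: VALID PRODUCT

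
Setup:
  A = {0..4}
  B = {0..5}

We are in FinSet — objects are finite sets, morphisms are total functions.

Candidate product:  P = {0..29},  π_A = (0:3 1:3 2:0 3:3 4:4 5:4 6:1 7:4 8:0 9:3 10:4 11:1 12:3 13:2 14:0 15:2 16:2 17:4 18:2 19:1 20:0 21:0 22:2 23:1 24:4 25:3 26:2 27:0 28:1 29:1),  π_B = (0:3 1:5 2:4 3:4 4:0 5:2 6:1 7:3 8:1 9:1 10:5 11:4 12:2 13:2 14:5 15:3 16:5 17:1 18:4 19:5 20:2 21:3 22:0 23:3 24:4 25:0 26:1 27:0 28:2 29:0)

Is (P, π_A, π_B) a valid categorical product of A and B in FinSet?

|A|·|B| = 5·6 = 30;  |P| = 30
Check the pairing map k ↦ (π_A(k), π_B(k)):
  0 : (3,3)
  1 : (3,5)
  2 : (0,4)
  3 : (3,4)
  4 : (4,0)
  5 : (4,2)
  6 : (1,1)
  7 : (4,3)
  8 : (0,1)
  9 : (3,1)
  10 : (4,5)
  11 : (1,4)
  12 : (3,2)
  13 : (2,2)
  14 : (0,5)
  15 : (2,3)
  16 : (2,5)
  17 : (4,1)
  18 : (2,4)
  19 : (1,5)
  20 : (0,2)
  21 : (0,3)
  22 : (2,0)
  23 : (1,3)
  24 : (4,4)
  25 : (3,0)
  26 : (2,1)
  27 : (0,0)
  28 : (1,2)
  29 : (1,0)
distinct pairs in image: 30 / 30 needed
  → bijection onto A×B; projections well-typed.

Answer: VALID PRODUCT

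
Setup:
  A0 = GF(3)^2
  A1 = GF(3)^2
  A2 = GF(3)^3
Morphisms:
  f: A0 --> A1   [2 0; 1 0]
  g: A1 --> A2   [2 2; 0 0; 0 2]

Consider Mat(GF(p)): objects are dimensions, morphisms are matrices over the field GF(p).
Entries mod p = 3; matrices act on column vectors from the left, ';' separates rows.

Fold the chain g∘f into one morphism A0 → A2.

Answer: [0 0; 0 0; 2 0]

Work:
  e0=(1,0) f-->(2,1) g-->(0,0,2)
  e1=(0,1) f-->(0,0) g-->(0,0,0)
composite: [0 0; 0 0; 2 0]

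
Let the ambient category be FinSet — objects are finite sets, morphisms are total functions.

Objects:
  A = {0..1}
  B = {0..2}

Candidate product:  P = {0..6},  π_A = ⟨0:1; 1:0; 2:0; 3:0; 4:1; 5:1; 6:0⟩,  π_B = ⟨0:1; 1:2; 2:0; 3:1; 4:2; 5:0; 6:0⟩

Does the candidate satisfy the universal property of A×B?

Answer: NOT A VALID PRODUCT — |P|=7 ≠ |A|·|B|=6

Trace:
|A|·|B| = 2·3 = 6;  |P| = 7
  → cardinalities differ; no bijection possible.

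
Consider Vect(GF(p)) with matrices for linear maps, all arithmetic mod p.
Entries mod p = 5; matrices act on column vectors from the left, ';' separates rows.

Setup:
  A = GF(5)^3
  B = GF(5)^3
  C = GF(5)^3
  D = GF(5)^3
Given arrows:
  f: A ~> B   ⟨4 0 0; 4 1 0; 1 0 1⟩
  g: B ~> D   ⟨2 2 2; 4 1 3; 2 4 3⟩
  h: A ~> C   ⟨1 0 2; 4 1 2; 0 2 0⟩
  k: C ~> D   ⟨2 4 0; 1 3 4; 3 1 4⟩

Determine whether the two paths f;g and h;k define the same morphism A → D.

Along f;g (path 1):
  e0=⟨1,0,0⟩ f~>⟨4,4,1⟩ g~>⟨3,3,2⟩
  e1=⟨0,1,0⟩ f~>⟨0,1,0⟩ g~>⟨2,1,4⟩
  e2=⟨0,0,1⟩ f~>⟨0,0,1⟩ g~>⟨2,3,3⟩
  result₁ = ⟨3 2 2; 3 1 3; 2 4 3⟩
Along h;k (path 2):
  e0=⟨1,0,0⟩ h~>⟨1,4,0⟩ k~>⟨3,3,2⟩
  e1=⟨0,1,0⟩ h~>⟨0,1,2⟩ k~>⟨4,1,4⟩
  e2=⟨0,0,1⟩ h~>⟨2,2,0⟩ k~>⟨2,3,3⟩
  result₂ = ⟨3 4 2; 3 1 3; 2 4 3⟩
Equal? NO — does not commute

Answer: DOES NOT COMMUTE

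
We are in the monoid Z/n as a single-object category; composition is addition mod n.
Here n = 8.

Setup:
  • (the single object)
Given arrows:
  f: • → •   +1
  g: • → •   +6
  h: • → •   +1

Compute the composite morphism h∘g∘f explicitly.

  0 +1≡1 +6≡7 +1≡0  (mod 8)
result: +0

Answer: +0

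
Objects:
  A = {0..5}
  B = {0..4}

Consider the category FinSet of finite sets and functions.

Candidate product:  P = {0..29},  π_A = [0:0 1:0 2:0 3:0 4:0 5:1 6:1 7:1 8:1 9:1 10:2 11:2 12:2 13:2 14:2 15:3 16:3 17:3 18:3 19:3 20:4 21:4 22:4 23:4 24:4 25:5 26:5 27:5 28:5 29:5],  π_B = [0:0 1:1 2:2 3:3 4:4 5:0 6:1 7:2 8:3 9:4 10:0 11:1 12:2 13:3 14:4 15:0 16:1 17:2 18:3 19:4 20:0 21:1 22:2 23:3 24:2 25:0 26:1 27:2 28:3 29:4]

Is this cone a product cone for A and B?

Answer: NOT A VALID PRODUCT — duplicate pair at indices 22,24

Derivation:
|A|·|B| = 6·5 = 30;  |P| = 30
Check the pairing map k ↦ (π_A(k), π_B(k)):
  0 : (0,0)
  1 : (0,1)
  2 : (0,2)
  3 : (0,3)
  4 : (0,4)
  5 : (1,0)
  6 : (1,1)
  7 : (1,2)
  8 : (1,3)
  9 : (1,4)
  10 : (2,0)
  11 : (2,1)
  12 : (2,2)
  13 : (2,3)
  14 : (2,4)
  15 : (3,0)
  16 : (3,1)
  17 : (3,2)
  18 : (3,3)
  19 : (3,4)
  20 : (4,0)
  21 : (4,1)
  22 : (4,2)
  23 : (4,3)
  24 : (4,2)  ✗ repeats pair of k=22
  25 : (5,0)
  26 : (5,1)
  27 : (5,2)
  28 : (5,3)
  29 : (5,4)
distinct pairs in image: 29 / 30 needed
  → (4,2) hit at k=22 and k=24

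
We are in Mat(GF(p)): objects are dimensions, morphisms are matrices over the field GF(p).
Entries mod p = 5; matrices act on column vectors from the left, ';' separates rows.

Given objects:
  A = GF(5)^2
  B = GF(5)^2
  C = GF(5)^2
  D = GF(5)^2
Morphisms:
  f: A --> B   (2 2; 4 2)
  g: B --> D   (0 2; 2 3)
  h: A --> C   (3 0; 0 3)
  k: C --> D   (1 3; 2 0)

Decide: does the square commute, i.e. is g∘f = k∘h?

Answer: COMMUTES

Work:
1) trace f;g:
  e0=(1,0) f-->(2,4) g-->(3,1)
  e1=(0,1) f-->(2,2) g-->(4,0)
  result₁ = (3 4; 1 0)
2) trace h;k:
  e0=(1,0) h-->(3,0) k-->(3,1)
  e1=(0,1) h-->(0,3) k-->(4,0)
  result₂ = (3 4; 1 0)
Equal? equal; square commutes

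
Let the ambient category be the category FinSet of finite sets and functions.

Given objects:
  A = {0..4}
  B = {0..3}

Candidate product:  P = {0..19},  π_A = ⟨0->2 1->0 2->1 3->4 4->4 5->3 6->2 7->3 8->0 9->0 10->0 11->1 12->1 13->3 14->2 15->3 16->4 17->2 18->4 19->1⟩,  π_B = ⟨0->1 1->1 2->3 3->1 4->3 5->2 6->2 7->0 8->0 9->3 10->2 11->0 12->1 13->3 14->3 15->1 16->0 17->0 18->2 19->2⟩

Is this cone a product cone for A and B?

|A|·|B| = 5·4 = 20;  |P| = 20
Check the pairing map k ↦ (π_A(k), π_B(k)):
  0 -> (2,1)
  1 -> (0,1)
  2 -> (1,3)
  3 -> (4,1)
  4 -> (4,3)
  5 -> (3,2)
  6 -> (2,2)
  7 -> (3,0)
  8 -> (0,0)
  9 -> (0,3)
  10 -> (0,2)
  11 -> (1,0)
  12 -> (1,1)
  13 -> (3,3)
  14 -> (2,3)
  15 -> (3,1)
  16 -> (4,0)
  17 -> (2,0)
  18 -> (4,2)
  19 -> (1,2)
distinct pairs in image: 20 / 20 needed
  → bijection onto A×B; projections well-typed.

Answer: VALID PRODUCT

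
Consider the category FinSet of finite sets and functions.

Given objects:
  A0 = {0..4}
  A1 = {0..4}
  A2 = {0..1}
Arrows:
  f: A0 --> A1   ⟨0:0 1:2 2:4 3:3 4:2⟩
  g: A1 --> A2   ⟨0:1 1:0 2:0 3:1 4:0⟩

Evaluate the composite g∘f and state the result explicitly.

  0 f-->0 g-->1
  1 f-->2 g-->0
  2 f-->4 g-->0
  3 f-->3 g-->1
  4 f-->2 g-->0
⟦path⟧: ⟨0:1 1:0 2:0 3:1 4:0⟩

Answer: ⟨0:1 1:0 2:0 3:1 4:0⟩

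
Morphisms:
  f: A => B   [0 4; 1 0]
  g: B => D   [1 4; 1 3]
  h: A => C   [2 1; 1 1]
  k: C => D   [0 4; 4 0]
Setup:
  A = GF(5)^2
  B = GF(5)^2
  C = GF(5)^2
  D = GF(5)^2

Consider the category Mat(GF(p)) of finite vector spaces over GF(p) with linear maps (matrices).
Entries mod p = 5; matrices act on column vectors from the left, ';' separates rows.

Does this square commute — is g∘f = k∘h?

Answer: COMMUTES

Trace:
1) trace f;g:
  e0=(1,0) f=>(0,1) g=>(4,3)
  e1=(0,1) f=>(4,0) g=>(4,4)
  composite₁ = [4 4; 3 4]
2) trace h;k:
  e0=(1,0) h=>(2,1) k=>(4,3)
  e1=(0,1) h=>(1,1) k=>(4,4)
  composite₂ = [4 4; 3 4]
Equal? YES — commutes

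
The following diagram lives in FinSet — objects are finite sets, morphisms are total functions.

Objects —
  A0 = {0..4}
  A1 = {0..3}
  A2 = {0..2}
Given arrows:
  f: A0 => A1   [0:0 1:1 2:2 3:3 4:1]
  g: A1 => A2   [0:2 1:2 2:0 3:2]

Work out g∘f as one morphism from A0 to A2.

  0 f=>0 g=>2
  1 f=>1 g=>2
  2 f=>2 g=>0
  3 f=>3 g=>2
  4 f=>1 g=>2
composite: [0:2 1:2 2:0 3:2 4:2]

Answer: [0:2 1:2 2:0 3:2 4:2]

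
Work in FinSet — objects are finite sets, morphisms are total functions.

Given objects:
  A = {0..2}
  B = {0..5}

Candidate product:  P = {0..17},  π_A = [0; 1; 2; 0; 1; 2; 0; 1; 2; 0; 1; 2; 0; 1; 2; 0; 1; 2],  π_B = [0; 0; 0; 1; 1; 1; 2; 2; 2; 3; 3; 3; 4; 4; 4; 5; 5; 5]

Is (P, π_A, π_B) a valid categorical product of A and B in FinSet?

|A|·|B| = 3·6 = 18;  |P| = 18
Check the pairing map k ↦ (π_A(k), π_B(k)):
  0 -> (0,0)
  1 -> (1,0)
  2 -> (2,0)
  3 -> (0,1)
  4 -> (1,1)
  5 -> (2,1)
  6 -> (0,2)
  7 -> (1,2)
  8 -> (2,2)
  9 -> (0,3)
  10 -> (1,3)
  11 -> (2,3)
  12 -> (0,4)
  13 -> (1,4)
  14 -> (2,4)
  15 -> (0,5)
  16 -> (1,5)
  17 -> (2,5)
distinct pairs in image: 18 / 18 needed
  → bijection onto A×B; projections well-typed.

Answer: VALID PRODUCT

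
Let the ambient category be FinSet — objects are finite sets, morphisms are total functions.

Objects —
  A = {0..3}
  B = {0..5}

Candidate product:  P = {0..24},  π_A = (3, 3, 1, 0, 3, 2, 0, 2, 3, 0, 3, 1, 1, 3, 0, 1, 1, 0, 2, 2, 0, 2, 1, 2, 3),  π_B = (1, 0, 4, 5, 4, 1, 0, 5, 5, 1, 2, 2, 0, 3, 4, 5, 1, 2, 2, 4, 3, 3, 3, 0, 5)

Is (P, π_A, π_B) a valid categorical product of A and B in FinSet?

|A|·|B| = 4·6 = 24;  |P| = 25
  → cardinalities differ; no bijection possible.

Answer: NOT A VALID PRODUCT — |P|=25 ≠ |A|·|B|=24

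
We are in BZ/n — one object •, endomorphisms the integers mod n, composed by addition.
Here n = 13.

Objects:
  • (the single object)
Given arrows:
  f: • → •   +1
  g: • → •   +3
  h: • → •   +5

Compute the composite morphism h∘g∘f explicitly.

Answer: +9

Trace:
  0 +1≡1 +3≡4 +5≡9  (mod 13)
result: +9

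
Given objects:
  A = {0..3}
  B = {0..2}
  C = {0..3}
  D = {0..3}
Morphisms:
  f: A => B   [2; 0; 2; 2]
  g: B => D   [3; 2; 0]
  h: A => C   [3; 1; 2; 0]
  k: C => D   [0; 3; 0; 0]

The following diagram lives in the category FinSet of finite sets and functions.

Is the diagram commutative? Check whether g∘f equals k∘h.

Answer: COMMUTES

Trace:
Path 1 = f;g:
  0 f=>2 g=>0
  1 f=>0 g=>3
  2 f=>2 g=>0
  3 f=>2 g=>0
  result₁ = [0; 3; 0; 0]
Path 2 = h;k:
  0 h=>3 k=>0
  1 h=>1 k=>3
  2 h=>2 k=>0
  3 h=>0 k=>0
  result₂ = [0; 3; 0; 0]
Equal? equal; square commutes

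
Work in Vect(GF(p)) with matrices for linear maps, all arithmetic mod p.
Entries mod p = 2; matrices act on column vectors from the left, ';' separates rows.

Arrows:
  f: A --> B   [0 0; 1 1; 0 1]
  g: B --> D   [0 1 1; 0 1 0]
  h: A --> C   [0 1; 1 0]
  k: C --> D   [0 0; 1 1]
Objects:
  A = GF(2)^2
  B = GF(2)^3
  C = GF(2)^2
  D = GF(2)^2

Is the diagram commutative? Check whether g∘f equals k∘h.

Along f;g (path 1):
  e0=⟨1,0⟩ f-->⟨0,1,0⟩ g-->⟨1,1⟩
  e1=⟨0,1⟩ f-->⟨0,1,1⟩ g-->⟨0,1⟩
  ⟦path⟧₁ = [1 0; 1 1]
Along h;k (path 2):
  e0=⟨1,0⟩ h-->⟨0,1⟩ k-->⟨0,1⟩
  e1=⟨0,1⟩ h-->⟨1,0⟩ k-->⟨0,1⟩
  ⟦path⟧₂ = [0 0; 1 1]
Equal? distinct morphisms ✗

Answer: DOES NOT COMMUTE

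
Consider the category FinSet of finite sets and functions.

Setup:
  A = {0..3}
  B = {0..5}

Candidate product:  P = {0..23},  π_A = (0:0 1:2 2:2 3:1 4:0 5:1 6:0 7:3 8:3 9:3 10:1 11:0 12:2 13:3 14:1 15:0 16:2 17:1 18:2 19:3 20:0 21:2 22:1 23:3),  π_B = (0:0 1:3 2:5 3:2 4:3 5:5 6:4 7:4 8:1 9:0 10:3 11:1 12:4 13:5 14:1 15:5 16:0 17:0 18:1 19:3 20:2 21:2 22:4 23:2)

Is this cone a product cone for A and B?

|A|·|B| = 4·6 = 24;  |P| = 24
Check the pairing map k ↦ (π_A(k), π_B(k)):
  0 : (0,0)
  1 : (2,3)
  2 : (2,5)
  3 : (1,2)
  4 : (0,3)
  5 : (1,5)
  6 : (0,4)
  7 : (3,4)
  8 : (3,1)
  9 : (3,0)
  10 : (1,3)
  11 : (0,1)
  12 : (2,4)
  13 : (3,5)
  14 : (1,1)
  15 : (0,5)
  16 : (2,0)
  17 : (1,0)
  18 : (2,1)
  19 : (3,3)
  20 : (0,2)
  21 : (2,2)
  22 : (1,4)
  23 : (3,2)
distinct pairs in image: 24 / 24 needed
  → bijection onto A×B; projections well-typed.

Answer: VALID PRODUCT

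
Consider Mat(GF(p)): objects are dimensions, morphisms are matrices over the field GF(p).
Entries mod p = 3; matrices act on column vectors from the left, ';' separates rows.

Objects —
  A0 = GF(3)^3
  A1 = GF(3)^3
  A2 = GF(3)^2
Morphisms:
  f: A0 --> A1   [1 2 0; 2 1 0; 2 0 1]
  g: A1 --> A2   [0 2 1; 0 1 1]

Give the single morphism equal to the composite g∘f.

  e0=[1,0,0] f-->[1,2,2] g-->[0,1]
  e1=[0,1,0] f-->[2,1,0] g-->[2,1]
  e2=[0,0,1] f-->[0,0,1] g-->[1,1]
result: [0 2 1; 1 1 1]

Answer: [0 2 1; 1 1 1]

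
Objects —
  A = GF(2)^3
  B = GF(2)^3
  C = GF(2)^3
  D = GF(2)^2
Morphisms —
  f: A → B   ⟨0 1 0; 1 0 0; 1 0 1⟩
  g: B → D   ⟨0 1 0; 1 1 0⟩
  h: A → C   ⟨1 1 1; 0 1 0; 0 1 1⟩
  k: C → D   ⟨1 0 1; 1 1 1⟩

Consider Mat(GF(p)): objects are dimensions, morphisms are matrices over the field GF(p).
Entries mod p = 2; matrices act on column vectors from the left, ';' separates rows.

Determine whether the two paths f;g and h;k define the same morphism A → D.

Answer: COMMUTES

Work:
Path 1 = f;g:
  e0=(1,0,0) f→(0,1,1) g→(1,1)
  e1=(0,1,0) f→(1,0,0) g→(0,1)
  e2=(0,0,1) f→(0,0,1) g→(0,0)
  ⟦path⟧₁ = ⟨1 0 0; 1 1 0⟩
Path 2 = h;k:
  e0=(1,0,0) h→(1,0,0) k→(1,1)
  e1=(0,1,0) h→(1,1,1) k→(0,1)
  e2=(0,0,1) h→(1,0,1) k→(0,0)
  ⟦path⟧₂ = ⟨1 0 0; 1 1 0⟩
Equal? same morphism ✓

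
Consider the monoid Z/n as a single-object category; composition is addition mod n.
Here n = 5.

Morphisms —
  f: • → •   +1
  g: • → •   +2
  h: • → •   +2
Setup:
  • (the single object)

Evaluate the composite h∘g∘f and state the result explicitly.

  0 +1≡1 +2≡3 +2≡0  (mod 5)
⟦path⟧: +0

Answer: +0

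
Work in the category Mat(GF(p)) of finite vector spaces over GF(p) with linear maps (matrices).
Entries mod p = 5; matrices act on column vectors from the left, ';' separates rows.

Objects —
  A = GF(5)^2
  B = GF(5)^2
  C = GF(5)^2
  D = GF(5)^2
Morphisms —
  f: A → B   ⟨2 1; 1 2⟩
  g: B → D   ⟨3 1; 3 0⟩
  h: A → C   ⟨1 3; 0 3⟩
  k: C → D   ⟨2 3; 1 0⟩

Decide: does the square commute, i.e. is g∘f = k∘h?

1) trace f;g:
  e0=[1,0] f→[2,1] g→[2,1]
  e1=[0,1] f→[1,2] g→[0,3]
  composite₁ = ⟨2 0; 1 3⟩
2) trace h;k:
  e0=[1,0] h→[1,0] k→[2,1]
  e1=[0,1] h→[3,3] k→[0,3]
  composite₂ = ⟨2 0; 1 3⟩
Equal? YES — commutes

Answer: COMMUTES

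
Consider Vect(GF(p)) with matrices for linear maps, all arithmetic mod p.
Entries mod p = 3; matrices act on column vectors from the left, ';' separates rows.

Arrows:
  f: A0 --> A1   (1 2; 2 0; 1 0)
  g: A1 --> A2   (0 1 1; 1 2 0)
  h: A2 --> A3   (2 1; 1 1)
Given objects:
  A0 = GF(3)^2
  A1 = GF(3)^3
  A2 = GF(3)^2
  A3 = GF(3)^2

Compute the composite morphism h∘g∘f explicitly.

Answer: (2 2; 2 2)

Derivation:
  e0=[1,0] f-->[1,2,1] g-->[0,2] h-->[2,2]
  e1=[0,1] f-->[2,0,0] g-->[0,2] h-->[2,2]
composite: (2 2; 2 2)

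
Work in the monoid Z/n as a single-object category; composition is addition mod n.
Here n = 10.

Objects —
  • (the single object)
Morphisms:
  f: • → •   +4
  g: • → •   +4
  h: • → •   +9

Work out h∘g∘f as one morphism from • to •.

Answer: +7

Derivation:
  0 +4≡4 +4≡8 +9≡7  (mod 10)
composite: +7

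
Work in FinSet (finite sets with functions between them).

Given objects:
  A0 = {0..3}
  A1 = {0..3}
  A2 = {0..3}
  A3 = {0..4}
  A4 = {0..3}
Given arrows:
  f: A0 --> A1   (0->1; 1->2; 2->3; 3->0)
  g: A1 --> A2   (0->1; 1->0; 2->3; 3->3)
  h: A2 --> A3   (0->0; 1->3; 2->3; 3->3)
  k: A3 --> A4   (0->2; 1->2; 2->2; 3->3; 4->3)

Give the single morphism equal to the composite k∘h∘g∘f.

Answer: (0->2; 1->3; 2->3; 3->3)

Derivation:
  0 f-->1 g-->0 h-->0 k-->2
  1 f-->2 g-->3 h-->3 k-->3
  2 f-->3 g-->3 h-->3 k-->3
  3 f-->0 g-->1 h-->3 k-->3
composite: (0->2; 1->3; 2->3; 3->3)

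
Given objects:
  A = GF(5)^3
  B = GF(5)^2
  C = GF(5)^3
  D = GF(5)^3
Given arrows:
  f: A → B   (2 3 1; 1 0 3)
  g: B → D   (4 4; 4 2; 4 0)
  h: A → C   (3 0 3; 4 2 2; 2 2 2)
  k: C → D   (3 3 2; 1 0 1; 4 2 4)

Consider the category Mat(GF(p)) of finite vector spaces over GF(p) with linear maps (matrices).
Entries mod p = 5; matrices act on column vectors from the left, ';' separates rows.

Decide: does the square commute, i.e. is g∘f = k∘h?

Path 1 = f;g:
  e0=(1,0,0) f→(2,1) g→(2,0,3)
  e1=(0,1,0) f→(3,0) g→(2,2,2)
  e2=(0,0,1) f→(1,3) g→(1,0,4)
  composite₁ = (2 2 1; 0 2 0; 3 2 4)
Path 2 = h;k:
  e0=(1,0,0) h→(3,4,2) k→(0,0,3)
  e1=(0,1,0) h→(0,2,2) k→(0,2,2)
  e2=(0,0,1) h→(3,2,2) k→(4,0,4)
  composite₂ = (0 0 4; 0 2 0; 3 2 4)
Equal? NO — does not commute

Answer: DOES NOT COMMUTE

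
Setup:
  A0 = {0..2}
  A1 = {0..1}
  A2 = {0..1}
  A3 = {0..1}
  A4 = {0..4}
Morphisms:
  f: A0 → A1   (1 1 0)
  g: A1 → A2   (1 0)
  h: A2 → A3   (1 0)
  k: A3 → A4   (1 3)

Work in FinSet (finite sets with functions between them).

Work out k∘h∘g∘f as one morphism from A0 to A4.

Answer: (3 3 1)

Work:
  0 f→1 g→0 h→1 k→3
  1 f→1 g→0 h→1 k→3
  2 f→0 g→1 h→0 k→1
composite: (3 3 1)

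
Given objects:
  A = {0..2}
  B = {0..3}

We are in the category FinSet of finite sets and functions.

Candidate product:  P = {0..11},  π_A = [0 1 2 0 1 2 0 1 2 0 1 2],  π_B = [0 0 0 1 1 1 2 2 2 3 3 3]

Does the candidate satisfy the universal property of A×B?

|A|·|B| = 3·4 = 12;  |P| = 12
Check the pairing map k ↦ (π_A(k), π_B(k)):
  0 -> (0,0)
  1 -> (1,0)
  2 -> (2,0)
  3 -> (0,1)
  4 -> (1,1)
  5 -> (2,1)
  6 -> (0,2)
  7 -> (1,2)
  8 -> (2,2)
  9 -> (0,3)
  10 -> (1,3)
  11 -> (2,3)
distinct pairs in image: 12 / 12 needed
  → bijection onto A×B; projections well-typed.

Answer: VALID PRODUCT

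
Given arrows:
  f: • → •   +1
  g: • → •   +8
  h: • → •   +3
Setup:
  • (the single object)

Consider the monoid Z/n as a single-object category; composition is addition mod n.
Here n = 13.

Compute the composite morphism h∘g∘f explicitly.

  0 +1≡1 +8≡9 +3≡12  (mod 13)
composite: +12

Answer: +12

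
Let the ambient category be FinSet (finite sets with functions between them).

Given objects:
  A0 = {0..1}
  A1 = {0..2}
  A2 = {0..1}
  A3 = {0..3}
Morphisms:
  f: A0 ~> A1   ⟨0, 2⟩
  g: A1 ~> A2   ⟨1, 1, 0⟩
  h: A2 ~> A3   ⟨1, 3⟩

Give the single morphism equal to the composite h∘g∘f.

  0 f~>0 g~>1 h~>3
  1 f~>2 g~>0 h~>1
⟦path⟧: ⟨3, 1⟩

Answer: ⟨3, 1⟩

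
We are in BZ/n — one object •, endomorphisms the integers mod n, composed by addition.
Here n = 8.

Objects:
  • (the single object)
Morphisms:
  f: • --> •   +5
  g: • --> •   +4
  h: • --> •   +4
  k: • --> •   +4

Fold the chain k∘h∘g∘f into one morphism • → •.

  0 +5≡5 +4≡1 +4≡5 +4≡1  (mod 8)
⟦path⟧: +1

Answer: +1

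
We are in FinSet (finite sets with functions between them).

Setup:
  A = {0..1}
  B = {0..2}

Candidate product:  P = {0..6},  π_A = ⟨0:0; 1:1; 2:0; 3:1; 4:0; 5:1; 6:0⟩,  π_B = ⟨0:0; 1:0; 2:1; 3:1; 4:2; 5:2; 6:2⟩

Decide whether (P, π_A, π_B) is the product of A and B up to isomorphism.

Answer: NOT A VALID PRODUCT — |P|=7 ≠ |A|·|B|=6

Trace:
|A|·|B| = 2·3 = 6;  |P| = 7
  → cardinalities differ; no bijection possible.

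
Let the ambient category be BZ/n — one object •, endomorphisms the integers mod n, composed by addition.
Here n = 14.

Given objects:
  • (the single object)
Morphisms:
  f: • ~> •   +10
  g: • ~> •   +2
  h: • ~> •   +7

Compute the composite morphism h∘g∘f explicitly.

Answer: +5

Trace:
  0 +10≡10 +2≡12 +7≡5  (mod 14)
⟦path⟧: +5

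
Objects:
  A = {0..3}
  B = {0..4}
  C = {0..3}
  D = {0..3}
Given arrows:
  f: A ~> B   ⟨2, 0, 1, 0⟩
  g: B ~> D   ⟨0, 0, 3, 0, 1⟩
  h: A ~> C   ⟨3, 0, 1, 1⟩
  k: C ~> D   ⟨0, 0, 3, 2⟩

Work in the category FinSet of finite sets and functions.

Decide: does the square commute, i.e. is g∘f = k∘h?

Path 1 = f;g:
  0 f~>2 g~>3
  1 f~>0 g~>0
  2 f~>1 g~>0
  3 f~>0 g~>0
  result₁ = ⟨3, 0, 0, 0⟩
Path 2 = h;k:
  0 h~>3 k~>2
  1 h~>0 k~>0
  2 h~>1 k~>0
  3 h~>1 k~>0
  result₂ = ⟨2, 0, 0, 0⟩
Equal? differ; not commutative

Answer: DOES NOT COMMUTE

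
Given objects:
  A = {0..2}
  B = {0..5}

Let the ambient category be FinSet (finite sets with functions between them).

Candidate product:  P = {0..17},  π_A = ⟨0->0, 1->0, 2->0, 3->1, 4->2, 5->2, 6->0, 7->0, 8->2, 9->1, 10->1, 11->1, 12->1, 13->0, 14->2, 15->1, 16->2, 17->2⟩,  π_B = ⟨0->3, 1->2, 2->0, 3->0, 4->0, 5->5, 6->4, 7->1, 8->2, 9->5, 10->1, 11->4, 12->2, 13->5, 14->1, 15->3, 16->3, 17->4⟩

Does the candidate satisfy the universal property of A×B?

|A|·|B| = 3·6 = 18;  |P| = 18
Check the pairing map k ↦ (π_A(k), π_B(k)):
  0 -> (0,3)
  1 -> (0,2)
  2 -> (0,0)
  3 -> (1,0)
  4 -> (2,0)
  5 -> (2,5)
  6 -> (0,4)
  7 -> (0,1)
  8 -> (2,2)
  9 -> (1,5)
  10 -> (1,1)
  11 -> (1,4)
  12 -> (1,2)
  13 -> (0,5)
  14 -> (2,1)
  15 -> (1,3)
  16 -> (2,3)
  17 -> (2,4)
distinct pairs in image: 18 / 18 needed
  → bijection onto A×B; projections well-typed.

Answer: VALID PRODUCT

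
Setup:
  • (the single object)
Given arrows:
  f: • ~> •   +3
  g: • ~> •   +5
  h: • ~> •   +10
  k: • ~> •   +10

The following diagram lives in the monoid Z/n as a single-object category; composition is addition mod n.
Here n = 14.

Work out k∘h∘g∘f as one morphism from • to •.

  0 +3≡3 +5≡8 +10≡4 +10≡0  (mod 14)
⟦path⟧: +0

Answer: +0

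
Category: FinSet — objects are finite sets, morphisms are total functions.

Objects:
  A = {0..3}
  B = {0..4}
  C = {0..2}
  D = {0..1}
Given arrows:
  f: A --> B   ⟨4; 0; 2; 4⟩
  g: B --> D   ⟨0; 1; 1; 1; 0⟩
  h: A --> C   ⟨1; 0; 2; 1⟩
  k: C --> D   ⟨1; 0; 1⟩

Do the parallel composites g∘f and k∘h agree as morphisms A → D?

Answer: DOES NOT COMMUTE

Derivation:
Path 1 = f;g:
  0 f-->4 g-->0
  1 f-->0 g-->0
  2 f-->2 g-->1
  3 f-->4 g-->0
  ⟦path⟧₁ = ⟨0; 0; 1; 0⟩
Path 2 = h;k:
  0 h-->1 k-->0
  1 h-->0 k-->1
  2 h-->2 k-->1
  3 h-->1 k-->0
  ⟦path⟧₂ = ⟨0; 1; 1; 0⟩
Equal? distinct morphisms ✗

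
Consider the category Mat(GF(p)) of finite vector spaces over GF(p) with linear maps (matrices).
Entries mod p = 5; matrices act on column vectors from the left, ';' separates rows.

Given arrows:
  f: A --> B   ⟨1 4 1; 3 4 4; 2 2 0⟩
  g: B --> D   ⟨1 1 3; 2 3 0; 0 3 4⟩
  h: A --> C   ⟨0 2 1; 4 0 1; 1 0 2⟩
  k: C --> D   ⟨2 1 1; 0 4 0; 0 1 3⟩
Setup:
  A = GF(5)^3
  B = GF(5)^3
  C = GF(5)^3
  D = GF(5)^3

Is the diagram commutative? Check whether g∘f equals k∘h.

Along f;g (path 1):
  e0=[1,0,0] f-->[1,3,2] g-->[0,1,2]
  e1=[0,1,0] f-->[4,4,2] g-->[4,0,0]
  e2=[0,0,1] f-->[1,4,0] g-->[0,4,2]
  ⟦path⟧₁ = ⟨0 4 0; 1 0 4; 2 0 2⟩
Along h;k (path 2):
  e0=[1,0,0] h-->[0,4,1] k-->[0,1,2]
  e1=[0,1,0] h-->[2,0,0] k-->[4,0,0]
  e2=[0,0,1] h-->[1,1,2] k-->[0,4,2]
  ⟦path⟧₂ = ⟨0 4 0; 1 0 4; 2 0 2⟩
Equal? same morphism ✓

Answer: COMMUTES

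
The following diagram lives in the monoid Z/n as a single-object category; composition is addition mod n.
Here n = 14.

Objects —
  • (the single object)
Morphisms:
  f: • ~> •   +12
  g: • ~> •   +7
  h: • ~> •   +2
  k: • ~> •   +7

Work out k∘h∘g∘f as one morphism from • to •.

Answer: +0

Derivation:
  0 +12≡12 +7≡5 +2≡7 +7≡0  (mod 14)
⟦path⟧: +0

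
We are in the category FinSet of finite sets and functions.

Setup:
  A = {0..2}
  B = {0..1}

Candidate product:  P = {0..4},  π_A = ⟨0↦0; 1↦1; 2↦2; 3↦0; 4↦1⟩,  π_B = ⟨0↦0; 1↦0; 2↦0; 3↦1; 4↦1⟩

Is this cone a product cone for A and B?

|A|·|B| = 3·2 = 6;  |P| = 5
  → cardinalities differ; no bijection possible.

Answer: NOT A VALID PRODUCT — |P|=5 ≠ |A|·|B|=6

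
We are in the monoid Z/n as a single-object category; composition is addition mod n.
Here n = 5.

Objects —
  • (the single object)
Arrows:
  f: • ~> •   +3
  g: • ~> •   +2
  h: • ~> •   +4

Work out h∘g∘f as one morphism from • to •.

  0 +3≡3 +2≡0 +4≡4  (mod 5)
composite: +4

Answer: +4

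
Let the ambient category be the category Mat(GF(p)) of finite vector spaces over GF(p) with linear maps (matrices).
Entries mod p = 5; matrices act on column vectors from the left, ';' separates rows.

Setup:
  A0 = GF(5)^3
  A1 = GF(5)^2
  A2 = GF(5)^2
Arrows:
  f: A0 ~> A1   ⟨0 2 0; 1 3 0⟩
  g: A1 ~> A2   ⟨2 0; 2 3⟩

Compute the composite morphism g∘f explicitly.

  e0=⟨1,0,0⟩ f~>⟨0,1⟩ g~>⟨0,3⟩
  e1=⟨0,1,0⟩ f~>⟨2,3⟩ g~>⟨4,3⟩
  e2=⟨0,0,1⟩ f~>⟨0,0⟩ g~>⟨0,0⟩
⟦path⟧: ⟨0 4 0; 3 3 0⟩

Answer: ⟨0 4 0; 3 3 0⟩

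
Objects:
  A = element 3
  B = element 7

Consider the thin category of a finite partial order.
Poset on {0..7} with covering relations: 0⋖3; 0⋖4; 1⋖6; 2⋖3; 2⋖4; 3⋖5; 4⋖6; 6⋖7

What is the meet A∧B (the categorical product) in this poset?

Answer: NO MEET EXISTS

Derivation:
Common predecessors of 3,7: {0,2}
  maximal lower bounds 0 and 2 are incomparable: neither 0⊑2 nor 2⊑0
→ no greatest lower bound exists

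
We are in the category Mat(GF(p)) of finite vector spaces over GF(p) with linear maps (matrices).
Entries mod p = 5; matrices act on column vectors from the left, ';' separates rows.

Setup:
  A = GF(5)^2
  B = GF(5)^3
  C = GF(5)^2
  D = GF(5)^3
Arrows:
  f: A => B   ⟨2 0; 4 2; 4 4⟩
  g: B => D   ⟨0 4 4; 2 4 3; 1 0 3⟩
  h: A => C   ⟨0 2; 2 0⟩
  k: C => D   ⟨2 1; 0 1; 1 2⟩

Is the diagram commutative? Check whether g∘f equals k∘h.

1) trace f;g:
  e0=⟨1,0⟩ f=>⟨2,4,4⟩ g=>⟨2,2,4⟩
  e1=⟨0,1⟩ f=>⟨0,2,4⟩ g=>⟨4,0,2⟩
  ⟦path⟧₁ = ⟨2 4; 2 0; 4 2⟩
2) trace h;k:
  e0=⟨1,0⟩ h=>⟨0,2⟩ k=>⟨2,2,4⟩
  e1=⟨0,1⟩ h=>⟨2,0⟩ k=>⟨4,0,2⟩
  ⟦path⟧₂ = ⟨2 4; 2 0; 4 2⟩
Equal? equal; square commutes

Answer: COMMUTES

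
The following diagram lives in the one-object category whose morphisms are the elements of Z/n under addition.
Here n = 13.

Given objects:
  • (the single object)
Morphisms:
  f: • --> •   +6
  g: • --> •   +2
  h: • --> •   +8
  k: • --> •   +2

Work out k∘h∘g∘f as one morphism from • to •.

  0 +6≡6 +2≡8 +8≡3 +2≡5  (mod 13)
result: +5

Answer: +5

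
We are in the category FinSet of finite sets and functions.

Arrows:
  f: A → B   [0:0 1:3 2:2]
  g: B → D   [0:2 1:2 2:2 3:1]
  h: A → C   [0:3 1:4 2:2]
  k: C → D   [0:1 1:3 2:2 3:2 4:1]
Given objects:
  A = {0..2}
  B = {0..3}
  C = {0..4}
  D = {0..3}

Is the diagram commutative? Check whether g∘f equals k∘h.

Path 1 = f;g:
  0 f→0 g→2
  1 f→3 g→1
  2 f→2 g→2
  composite₁ = [0:2 1:1 2:2]
Path 2 = h;k:
  0 h→3 k→2
  1 h→4 k→1
  2 h→2 k→2
  composite₂ = [0:2 1:1 2:2]
Equal? same morphism ✓

Answer: COMMUTES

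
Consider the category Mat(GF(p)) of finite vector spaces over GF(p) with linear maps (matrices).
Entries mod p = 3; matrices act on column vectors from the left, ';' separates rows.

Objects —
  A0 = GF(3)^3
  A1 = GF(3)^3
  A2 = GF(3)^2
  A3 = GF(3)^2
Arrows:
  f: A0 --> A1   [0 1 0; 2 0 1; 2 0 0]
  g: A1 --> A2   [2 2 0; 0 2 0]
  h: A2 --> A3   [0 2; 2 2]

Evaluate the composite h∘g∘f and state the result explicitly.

  e0=⟨1,0,0⟩ f-->⟨0,2,2⟩ g-->⟨1,1⟩ h-->⟨2,1⟩
  e1=⟨0,1,0⟩ f-->⟨1,0,0⟩ g-->⟨2,0⟩ h-->⟨0,1⟩
  e2=⟨0,0,1⟩ f-->⟨0,1,0⟩ g-->⟨2,2⟩ h-->⟨1,2⟩
composite: [2 0 1; 1 1 2]

Answer: [2 0 1; 1 1 2]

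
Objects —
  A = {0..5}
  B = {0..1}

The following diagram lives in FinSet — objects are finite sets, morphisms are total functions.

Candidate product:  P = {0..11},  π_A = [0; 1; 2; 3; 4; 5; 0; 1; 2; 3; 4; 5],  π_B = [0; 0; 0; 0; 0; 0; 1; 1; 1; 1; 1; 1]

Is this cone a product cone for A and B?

Answer: VALID PRODUCT

Trace:
|A|·|B| = 6·2 = 12;  |P| = 12
Check the pairing map k ↦ (π_A(k), π_B(k)):
  0 ↦ (0,0)
  1 ↦ (1,0)
  2 ↦ (2,0)
  3 ↦ (3,0)
  4 ↦ (4,0)
  5 ↦ (5,0)
  6 ↦ (0,1)
  7 ↦ (1,1)
  8 ↦ (2,1)
  9 ↦ (3,1)
  10 ↦ (4,1)
  11 ↦ (5,1)
distinct pairs in image: 12 / 12 needed
  → bijection onto A×B; projections well-typed.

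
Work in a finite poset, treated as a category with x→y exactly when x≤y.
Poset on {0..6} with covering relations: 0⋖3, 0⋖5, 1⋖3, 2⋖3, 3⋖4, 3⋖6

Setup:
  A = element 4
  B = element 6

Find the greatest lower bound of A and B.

{x : x⊑A ∧ x⊑B} = {0,1,2,3}  (A=4, B=6)
  0 ⊑ 3
  1 ⊑ 3
  2 ⊑ 3
  3 ⊑ 3
glb = 3

Answer: A∧B = 3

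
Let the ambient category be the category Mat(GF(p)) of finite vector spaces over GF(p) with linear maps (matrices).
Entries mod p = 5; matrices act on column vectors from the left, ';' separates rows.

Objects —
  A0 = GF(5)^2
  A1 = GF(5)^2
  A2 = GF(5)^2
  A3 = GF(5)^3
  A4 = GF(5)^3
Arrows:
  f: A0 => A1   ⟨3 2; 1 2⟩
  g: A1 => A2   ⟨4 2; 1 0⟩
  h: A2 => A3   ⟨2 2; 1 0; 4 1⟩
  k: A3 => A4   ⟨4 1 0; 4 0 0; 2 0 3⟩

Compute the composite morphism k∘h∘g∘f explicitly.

Answer: ⟨0 4; 1 2; 0 1⟩

Derivation:
  e0=[1,0] f=>[3,1] g=>[4,3] h=>[4,4,4] k=>[0,1,0]
  e1=[0,1] f=>[2,2] g=>[2,2] h=>[3,2,0] k=>[4,2,1]
⟦path⟧: ⟨0 4; 1 2; 0 1⟩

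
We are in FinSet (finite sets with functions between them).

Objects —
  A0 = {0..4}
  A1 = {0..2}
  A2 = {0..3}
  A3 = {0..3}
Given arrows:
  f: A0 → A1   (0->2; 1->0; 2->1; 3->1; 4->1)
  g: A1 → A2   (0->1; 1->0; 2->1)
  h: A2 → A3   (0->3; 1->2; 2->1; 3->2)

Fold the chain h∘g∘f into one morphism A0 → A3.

  0 f→2 g→1 h→2
  1 f→0 g→1 h→2
  2 f→1 g→0 h→3
  3 f→1 g→0 h→3
  4 f→1 g→0 h→3
composite: (0->2; 1->2; 2->3; 3->3; 4->3)

Answer: (0->2; 1->2; 2->3; 3->3; 4->3)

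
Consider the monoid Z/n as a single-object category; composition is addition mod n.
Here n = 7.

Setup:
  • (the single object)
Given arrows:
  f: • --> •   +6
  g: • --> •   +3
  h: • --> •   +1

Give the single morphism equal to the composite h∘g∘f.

Answer: +3

Work:
  0 +6≡6 +3≡2 +1≡3  (mod 7)
result: +3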